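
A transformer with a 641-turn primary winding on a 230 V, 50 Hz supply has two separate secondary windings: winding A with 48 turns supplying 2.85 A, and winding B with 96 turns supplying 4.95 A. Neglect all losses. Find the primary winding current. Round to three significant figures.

I_p ≈ 0.955 A

V_A = 230 × 48/641 = 17.223 V; V_B = 230 × 96/641 = 34.446 V.
P_out = V_A I_A + V_B I_B = 17.223×2.85 + 34.446×4.95 = 49.086 + 170.51 = 219.59 W.
Ideal ⇒ P_in = P_out, so I_p = P_out/V_p = 219.59/230 = 0.955 A.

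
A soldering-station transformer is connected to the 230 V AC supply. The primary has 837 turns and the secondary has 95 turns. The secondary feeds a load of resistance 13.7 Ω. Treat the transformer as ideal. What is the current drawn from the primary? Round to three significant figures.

V_s = V_p × N_s/N_p = 230 × 95/837 = 26.105 V.
I_s = V_s/R = 26.105/13.7 = 1.9055 A.
For an ideal transformer I_p N_p = I_s N_s, so I_p = 1.9055 × 95/837 = 0.216 A.

I_p ≈ 0.216 A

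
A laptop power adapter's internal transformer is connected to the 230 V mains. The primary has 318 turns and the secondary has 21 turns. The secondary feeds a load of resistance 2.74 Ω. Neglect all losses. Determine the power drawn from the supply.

P ≈ 84.2 W

V_s = V_p × N_s/N_p = 230 × 21/318 = 15.189 V.
I_s = V_s/R = 15.189/2.74 = 5.5433 A.
I_p = I_s × N_s/N_p = 5.5433 × 21/318 = 0.36607 A.
P = V_p I_p = 230 × 0.36607 = 84.2 W.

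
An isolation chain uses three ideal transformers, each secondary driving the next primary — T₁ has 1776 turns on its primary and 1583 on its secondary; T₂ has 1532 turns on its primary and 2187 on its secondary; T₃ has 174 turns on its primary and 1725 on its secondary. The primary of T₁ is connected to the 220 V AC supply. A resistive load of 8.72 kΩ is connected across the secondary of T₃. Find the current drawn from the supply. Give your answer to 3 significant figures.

I_supply ≈ 4.01 A

Secondary of T₁: V = 220.00 × 1583/1776 = 196.09 V.
Secondary of T₂: V = 196.09 × 2187/1532 = 279.93 V.
Secondary of T₃: V = 279.93 × 1725/174 = 2775.2 V.
I_load = 2775.2/8720 = 0.31825 A, so P_out = 2775.2 × 0.31825 = 883.21 W.
All ideal ⇒ P_in = P_out, so I_supply = 883.21/220 = 4.01 A.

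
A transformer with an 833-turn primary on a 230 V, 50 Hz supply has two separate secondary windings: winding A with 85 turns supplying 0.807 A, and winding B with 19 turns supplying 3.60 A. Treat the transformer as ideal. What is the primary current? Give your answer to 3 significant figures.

V_A = 230 × 85/833 = 23.469 V; V_B = 230 × 19/833 = 5.2461 V.
P_out = V_A I_A + V_B I_B = 23.469×0.807 + 5.2461×3.60 = 18.940 + 18.886 = 37.826 W.
Ideal ⇒ P_in = P_out, so I_p = P_out/V_p = 37.826/230 = 0.164 A.

I_p ≈ 0.164 A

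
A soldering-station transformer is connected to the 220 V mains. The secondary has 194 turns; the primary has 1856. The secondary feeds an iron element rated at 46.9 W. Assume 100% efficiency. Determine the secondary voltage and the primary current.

V_s = V_p × N_s/N_p = 220 × 194/1856 = 22.996 V.
I_s = P/V_s = 46.9/22.996 = 2.0395 A.
I_p = I_s × N_s/N_p = 2.0395 × 194/1856 = 0.213 A.

V_s ≈ 23.0 V, I_p ≈ 0.213 A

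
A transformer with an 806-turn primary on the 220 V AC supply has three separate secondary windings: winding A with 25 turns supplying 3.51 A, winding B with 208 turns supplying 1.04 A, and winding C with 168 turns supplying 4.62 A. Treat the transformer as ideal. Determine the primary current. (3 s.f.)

I_p ≈ 1.34 A

V_A = 220 × 25/806 = 6.8238 V; V_B = 220 × 208/806 = 56.774 V; V_C = 220 × 168/806 = 45.856 V.
P_out = V_A I_A + V_B I_B + V_C I_C = 6.8238×3.51 + 56.774×1.04 + 45.856×4.62 = 23.952 + 59.045 + 211.86 = 294.85 W.
Ideal ⇒ P_in = P_out, so I_p = P_out/V_p = 294.85/220 = 1.34 A.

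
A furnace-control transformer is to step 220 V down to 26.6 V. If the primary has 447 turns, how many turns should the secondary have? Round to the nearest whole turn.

N_s = 54 turns

N_s/N_p = V_s/V_p, so N_s = 447 × 26.6/220 = 54.0 ≈ 54 turns.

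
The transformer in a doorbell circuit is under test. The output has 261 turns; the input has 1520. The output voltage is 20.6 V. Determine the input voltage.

V_in ≈ 120 V

V_in/V_out = N_in/N_out, so V_in = 20.6 × 1520/261 = 120 V.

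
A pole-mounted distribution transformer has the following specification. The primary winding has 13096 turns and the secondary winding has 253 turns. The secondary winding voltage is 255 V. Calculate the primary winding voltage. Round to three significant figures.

V_p ≈ 13200 V

V_p/V_s = N_p/N_s, so V_p = 255 × 13096/253 = 13200 V.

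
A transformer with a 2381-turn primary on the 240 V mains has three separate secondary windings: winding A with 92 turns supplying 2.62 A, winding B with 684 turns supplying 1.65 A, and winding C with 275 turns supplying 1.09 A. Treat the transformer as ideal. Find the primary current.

V_A = 240 × 92/2381 = 9.2734 V; V_B = 240 × 684/2381 = 68.946 V; V_C = 240 × 275/2381 = 27.719 V.
P_out = V_A I_A + V_B I_B + V_C I_C = 9.2734×2.62 + 68.946×1.65 + 27.719×1.09 = 24.296 + 113.76 + 30.214 = 168.27 W.
Ideal ⇒ P_in = P_out, so I_p = P_out/V_p = 168.27/240 = 0.701 A.

I_p ≈ 0.701 A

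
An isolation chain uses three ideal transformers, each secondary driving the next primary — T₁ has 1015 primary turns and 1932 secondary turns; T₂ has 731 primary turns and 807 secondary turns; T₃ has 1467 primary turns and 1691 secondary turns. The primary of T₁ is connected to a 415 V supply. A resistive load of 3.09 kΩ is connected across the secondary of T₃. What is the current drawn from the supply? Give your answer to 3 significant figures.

I_supply ≈ 0.788 A

After T₁: V = 415.00 × 1932/1015 = 789.93 V.
After T₂: V = 789.93 × 807/731 = 872.06 V.
After T₃: V = 872.06 × 1691/1467 = 1005.2 V.
I_load = 1005.2/3090 = 0.32531 A, so P_out = 1005.2 × 0.32531 = 327.01 W.
All ideal ⇒ P_in = P_out, so I_supply = 327.01/415 = 0.788 A.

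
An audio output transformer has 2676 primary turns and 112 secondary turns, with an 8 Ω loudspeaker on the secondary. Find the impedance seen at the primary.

Z_p ≈ 4570 Ω

Z_p = (N_p/N_s)² × Z_s = (2676/112)² × 8 = 4570 Ω.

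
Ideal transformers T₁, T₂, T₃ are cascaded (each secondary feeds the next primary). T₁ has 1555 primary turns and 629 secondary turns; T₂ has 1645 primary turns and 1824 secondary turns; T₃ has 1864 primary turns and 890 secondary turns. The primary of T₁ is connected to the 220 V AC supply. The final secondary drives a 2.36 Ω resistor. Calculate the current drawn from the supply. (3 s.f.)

Secondary of T₁: V = 220.00 × 629/1555 = 88.990 V.
Secondary of T₂: V = 88.990 × 1824/1645 = 98.674 V.
Secondary of T₃: V = 98.674 × 890/1864 = 47.114 V.
I_load = 47.114/2.36 = 19.963 A, so P_out = 47.114 × 19.963 = 940.55 W.
All ideal ⇒ P_in = P_out, so I_supply = 940.55/220 = 4.28 A.

I_supply ≈ 4.28 A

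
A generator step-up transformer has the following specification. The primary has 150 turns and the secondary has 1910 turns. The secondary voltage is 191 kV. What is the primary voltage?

V_p ≈ 15000 V

V_p/V_s = N_p/N_s, so V_p = 191000 × 150/1910 = 15000 V.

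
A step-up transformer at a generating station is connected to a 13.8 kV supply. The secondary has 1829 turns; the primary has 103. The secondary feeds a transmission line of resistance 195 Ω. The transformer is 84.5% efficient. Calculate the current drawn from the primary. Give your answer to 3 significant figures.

I_p ≈ 26400 A

V_s = 13800 × 1829/103 = 245050 V.
I_s = V_s/R = 245050/195 = 1256.7 A.
P_out = V_s I_s = 245050 × 1256.7 = 3.0795×10^8 W.
P_in = P_out/η = 3.0795×10^8/0.845 = 3.6443×10^8 W.
I_p = P_in/V_p = 3.6443×10^8/13800 = 26400 A.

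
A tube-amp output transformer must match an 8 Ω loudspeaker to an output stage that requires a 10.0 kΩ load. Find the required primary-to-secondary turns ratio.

Z_p/Z_s = (N_p/N_s)², so N_p/N_s = √(10000/8) = √1250 = 35.4.

N_p/N_s ≈ 35.4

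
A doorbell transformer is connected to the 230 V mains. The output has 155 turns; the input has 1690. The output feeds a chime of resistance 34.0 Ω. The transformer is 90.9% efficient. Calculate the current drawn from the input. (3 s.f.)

I_in ≈ 0.0626 A

V_out = 230 × 155/1690 = 21.095 V.
I_out = V_out/R = 21.095/34.0 = 0.62043 A.
P_out = V_out I_out = 21.095 × 0.62043 = 13.088 W.
P_in = P_out/η = 13.088/0.909 = 14.398 W.
I_in = P_in/V_in = 14.398/230 = 0.0626 A.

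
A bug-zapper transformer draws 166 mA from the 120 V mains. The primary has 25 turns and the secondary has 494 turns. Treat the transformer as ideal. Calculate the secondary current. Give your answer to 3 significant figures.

I_s ≈ 0.00840 A

I_s/I_p = N_p/N_s, so I_s = 0.166 × 25/494 = 0.00840 A.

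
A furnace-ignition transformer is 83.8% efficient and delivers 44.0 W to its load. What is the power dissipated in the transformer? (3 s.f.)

P_loss ≈ 8.51 W

P_in = P_out/η = 44.0/0.838 = 52.5060 W.
P_loss = P_in − P_out = 52.5060 − 44.0 = 8.51 W.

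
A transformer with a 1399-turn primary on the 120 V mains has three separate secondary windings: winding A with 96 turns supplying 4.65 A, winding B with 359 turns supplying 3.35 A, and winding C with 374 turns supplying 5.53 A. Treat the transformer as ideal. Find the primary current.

I_p ≈ 2.66 A

V_A = 120 × 96/1399 = 8.2345 V; V_B = 120 × 359/1399 = 30.793 V; V_C = 120 × 374/1399 = 32.080 V.
P_out = V_A I_A + V_B I_B + V_C I_C = 8.2345×4.65 + 30.793×3.35 + 32.080×5.53 = 38.290 + 103.16 + 177.40 = 318.85 W.
Ideal ⇒ P_in = P_out, so I_p = P_out/V_p = 318.85/120 = 2.66 A.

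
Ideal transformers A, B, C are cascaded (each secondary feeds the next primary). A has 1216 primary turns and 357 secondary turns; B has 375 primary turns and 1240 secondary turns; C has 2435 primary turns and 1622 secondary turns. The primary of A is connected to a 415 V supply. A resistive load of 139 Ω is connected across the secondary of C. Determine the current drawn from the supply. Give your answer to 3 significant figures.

I_supply ≈ 1.25 A

Secondary of A: V = 415.00 × 357/1216 = 121.84 V.
Secondary of B: V = 121.84 × 1240/375 = 402.88 V.
Secondary of C: V = 402.88 × 1622/2435 = 268.36 V.
I_load = 268.36/139 = 1.9307 A, so P_out = 268.36 × 1.9307 = 518.13 W.
All ideal ⇒ P_in = P_out, so I_supply = 518.13/415 = 1.25 A.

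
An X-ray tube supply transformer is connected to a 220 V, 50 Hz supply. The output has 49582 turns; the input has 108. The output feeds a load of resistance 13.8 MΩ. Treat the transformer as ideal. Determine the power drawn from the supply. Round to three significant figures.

P ≈ 739 W

V_out = V_in × N_out/N_in = 220 × 49582/108 = 101000 V.
I_out = V_out/R = 101000/(1.38×10^7) = 0.0073189 A.
I_in = I_out × N_out/N_in = 0.0073189 × 49582/108 = 3.3600 A.
P = V_in I_in = 220 × 3.3600 = 739 W.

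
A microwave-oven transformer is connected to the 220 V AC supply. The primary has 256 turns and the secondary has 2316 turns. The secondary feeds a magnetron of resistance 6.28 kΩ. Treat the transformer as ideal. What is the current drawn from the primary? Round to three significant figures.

V_s = V_p × N_s/N_p = 220 × 2316/256 = 1990.3 V.
I_s = V_s/R = 1990.3/6280 = 0.31693 A.
For an ideal transformer I_p N_p = I_s N_s, so I_p = 0.31693 × 2316/256 = 2.87 A.

I_p ≈ 2.87 A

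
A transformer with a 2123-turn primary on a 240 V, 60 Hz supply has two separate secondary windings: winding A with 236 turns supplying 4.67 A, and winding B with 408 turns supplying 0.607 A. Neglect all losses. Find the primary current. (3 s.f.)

I_p ≈ 0.636 A

V_A = 240 × 236/2123 = 26.679 V; V_B = 240 × 408/2123 = 46.123 V.
P_out = V_A I_A + V_B I_B = 26.679×4.67 + 46.123×0.607 = 124.59 + 27.997 = 152.59 W.
Ideal ⇒ P_in = P_out, so I_p = P_out/V_p = 152.59/240 = 0.636 A.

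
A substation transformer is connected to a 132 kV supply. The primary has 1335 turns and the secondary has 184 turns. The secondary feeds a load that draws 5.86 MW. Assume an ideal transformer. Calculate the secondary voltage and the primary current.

V_s = V_p × N_s/N_p = 132000 × 184/1335 = 18193 V.
I_s = P/V_s = 5.86×10^6/18193 = 322.10 A.
I_p = I_s × N_s/N_p = 322.10 × 184/1335 = 44.4 A.

V_s ≈ 18200 V, I_p ≈ 44.4 A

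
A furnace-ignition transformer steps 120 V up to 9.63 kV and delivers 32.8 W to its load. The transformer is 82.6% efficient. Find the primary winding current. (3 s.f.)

I_p ≈ 0.331 A

P_in = P_out/η = 32.8/0.826 = 39.709 W.
I_p = P_in/V_p = 39.709/120 = 0.331 A.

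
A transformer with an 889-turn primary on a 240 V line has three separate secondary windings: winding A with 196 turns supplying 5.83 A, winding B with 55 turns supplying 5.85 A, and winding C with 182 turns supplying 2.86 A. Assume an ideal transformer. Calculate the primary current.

V_A = 240 × 196/889 = 52.913 V; V_B = 240 × 55/889 = 14.848 V; V_C = 240 × 182/889 = 49.134 V.
P_out = V_A I_A + V_B I_B + V_C I_C = 52.913×5.83 + 14.848×5.85 + 49.134×2.86 = 308.49 + 86.862 + 140.52 = 535.87 W.
Ideal ⇒ P_in = P_out, so I_p = P_out/V_p = 535.87/240 = 2.23 A.

I_p ≈ 2.23 A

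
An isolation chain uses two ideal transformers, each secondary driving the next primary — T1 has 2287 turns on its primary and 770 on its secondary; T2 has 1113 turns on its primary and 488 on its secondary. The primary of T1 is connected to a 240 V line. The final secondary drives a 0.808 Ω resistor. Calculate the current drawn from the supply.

After T1: V = 240.00 × 770/2287 = 80.805 V.
After T2: V = 80.805 × 488/1113 = 35.429 V.
I_load = 35.429/0.808 = 43.848 A, so P_out = 35.429 × 43.848 = 1553.5 W.
All ideal ⇒ P_in = P_out, so I_supply = 1553.5/240 = 6.47 A.

I_supply ≈ 6.47 A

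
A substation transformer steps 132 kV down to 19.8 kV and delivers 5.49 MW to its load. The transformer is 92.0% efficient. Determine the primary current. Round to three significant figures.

I_p ≈ 45.2 A

P_in = P_out/η = 5.49×10^6/0.920 = 5.9674×10^6 W.
I_p = P_in/V_p = 5.9674×10^6/132000 = 45.2 A.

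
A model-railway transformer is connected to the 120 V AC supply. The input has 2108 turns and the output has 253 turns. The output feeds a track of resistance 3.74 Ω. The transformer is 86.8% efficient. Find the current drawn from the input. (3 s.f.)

V_out = 120 × 253/2108 = 14.402 V.
I_out = V_out/R = 14.402/3.74 = 3.8509 A.
P_out = V_out I_out = 14.402 × 3.8509 = 55.461 W.
P_in = P_out/η = 55.461/0.868 = 63.896 W.
I_in = P_in/V_in = 63.896/120 = 0.532 A.

I_in ≈ 0.532 A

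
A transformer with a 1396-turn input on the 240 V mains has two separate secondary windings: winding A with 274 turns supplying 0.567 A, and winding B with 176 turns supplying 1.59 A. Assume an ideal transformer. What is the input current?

I_in ≈ 0.312 A

V_A = 240 × 274/1396 = 47.106 V; V_B = 240 × 176/1396 = 30.258 V.
P_out = V_A I_A + V_B I_B = 47.106×0.567 + 30.258×1.59 = 26.709 + 48.110 = 74.819 W.
Ideal ⇒ P_in = P_out, so I_in = P_out/V_in = 74.819/240 = 0.312 A.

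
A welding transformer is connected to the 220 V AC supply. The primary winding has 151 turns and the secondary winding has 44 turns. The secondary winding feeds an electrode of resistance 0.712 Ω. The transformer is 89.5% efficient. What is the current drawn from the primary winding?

V_s = 220 × 44/151 = 64.106 V.
I_s = V_s/R = 64.106/0.712 = 90.036 A.
P_out = V_s I_s = 64.106 × 90.036 = 5771.9 W.
P_in = P_out/η = 5771.9/0.895 = 6449.0 W.
I_p = P_in/V_p = 6449.0/220 = 29.3 A.

I_p ≈ 29.3 A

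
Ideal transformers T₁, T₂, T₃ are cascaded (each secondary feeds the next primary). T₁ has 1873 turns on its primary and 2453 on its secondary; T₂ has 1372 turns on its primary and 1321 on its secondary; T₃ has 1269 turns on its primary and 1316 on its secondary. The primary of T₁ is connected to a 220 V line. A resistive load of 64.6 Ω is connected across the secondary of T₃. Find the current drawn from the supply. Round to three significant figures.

I_supply ≈ 5.82 A

After T₁: V = 220.00 × 2453/1873 = 288.13 V.
After T₂: V = 288.13 × 1321/1372 = 277.42 V.
After T₃: V = 277.42 × 1316/1269 = 287.69 V.
I_load = 287.69/64.6 = 4.4534 A, so P_out = 287.69 × 4.4534 = 1281.2 W.
All ideal ⇒ P_in = P_out, so I_supply = 1281.2/220 = 5.82 A.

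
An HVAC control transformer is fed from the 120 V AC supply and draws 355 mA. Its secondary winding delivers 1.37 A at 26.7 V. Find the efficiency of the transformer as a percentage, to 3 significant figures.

P_in = 120 × 0.355 = 42.6000 W.
P_out = 26.7 × 1.37 = 36.5790 W.
η = P_out/P_in = 36.5790/42.6000 = 0.859.

η ≈ 85.9%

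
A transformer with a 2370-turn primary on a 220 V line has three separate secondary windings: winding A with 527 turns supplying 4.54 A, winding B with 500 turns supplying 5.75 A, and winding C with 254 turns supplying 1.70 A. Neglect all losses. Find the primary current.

I_p ≈ 2.40 A

V_A = 220 × 527/2370 = 48.920 V; V_B = 220 × 500/2370 = 46.414 V; V_C = 220 × 254/2370 = 23.578 V.
P_out = V_A I_A + V_B I_B + V_C I_C = 48.920×4.54 + 46.414×5.75 + 23.578×1.70 = 222.10 + 266.88 + 40.083 = 529.06 W.
Ideal ⇒ P_in = P_out, so I_p = P_out/V_p = 529.06/220 = 2.40 A.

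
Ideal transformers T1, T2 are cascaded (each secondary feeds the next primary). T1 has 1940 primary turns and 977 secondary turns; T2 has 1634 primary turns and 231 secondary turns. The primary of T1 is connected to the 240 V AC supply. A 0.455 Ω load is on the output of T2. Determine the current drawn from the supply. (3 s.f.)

I_supply ≈ 2.67 A

Secondary of T1: V = 240.00 × 977/1940 = 120.87 V.
Secondary of T2: V = 120.87 × 231/1634 = 17.087 V.
I_load = 17.087/0.455 = 37.554 A, so P_out = 17.087 × 37.554 = 641.68 W.
All ideal ⇒ P_in = P_out, so I_supply = 641.68/240 = 2.67 A.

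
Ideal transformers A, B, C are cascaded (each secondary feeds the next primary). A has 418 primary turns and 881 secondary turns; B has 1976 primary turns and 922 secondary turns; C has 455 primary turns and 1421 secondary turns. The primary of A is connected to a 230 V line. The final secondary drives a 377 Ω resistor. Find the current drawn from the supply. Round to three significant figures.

Secondary of A: V = 230.00 × 881/418 = 484.76 V.
Secondary of B: V = 484.76 × 922/1976 = 226.19 V.
Secondary of C: V = 226.19 × 1421/455 = 706.41 V.
I_load = 706.41/377 = 1.8738 A, so P_out = 706.41 × 1.8738 = 1323.6 W.
All ideal ⇒ P_in = P_out, so I_supply = 1323.6/230 = 5.75 A.

I_supply ≈ 5.75 A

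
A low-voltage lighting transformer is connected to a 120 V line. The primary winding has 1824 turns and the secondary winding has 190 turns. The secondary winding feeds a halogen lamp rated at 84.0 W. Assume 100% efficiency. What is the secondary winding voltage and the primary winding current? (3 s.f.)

V_s ≈ 12.5 V, I_p ≈ 0.700 A

V_s = V_p × N_s/N_p = 120 × 190/1824 = 12.500 V.
I_s = P/V_s = 84.0/12.500 = 6.7200 A.
I_p = I_s × N_s/N_p = 6.7200 × 190/1824 = 0.700 A.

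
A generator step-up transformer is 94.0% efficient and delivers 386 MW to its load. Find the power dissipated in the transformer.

P_loss ≈ 2.46×10^7 W

P_in = P_out/η = 3.86×10^8/0.940 = 4.10638×10^8 W.
P_loss = P_in − P_out = 4.10638×10^8 − 3.86×10^8 = 2.46×10^7 W.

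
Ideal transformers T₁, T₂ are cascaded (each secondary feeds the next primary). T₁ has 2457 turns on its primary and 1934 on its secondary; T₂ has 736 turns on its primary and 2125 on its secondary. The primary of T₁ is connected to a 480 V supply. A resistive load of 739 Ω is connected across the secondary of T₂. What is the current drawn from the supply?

Secondary of T₁: V = 480.00 × 1934/2457 = 377.83 V.
Secondary of T₂: V = 377.83 × 2125/736 = 1090.9 V.
I_load = 1090.9/739 = 1.4761 A, so P_out = 1090.9 × 1.4761 = 1610.3 W.
All ideal ⇒ P_in = P_out, so I_supply = 1610.3/480 = 3.35 A.

I_supply ≈ 3.35 A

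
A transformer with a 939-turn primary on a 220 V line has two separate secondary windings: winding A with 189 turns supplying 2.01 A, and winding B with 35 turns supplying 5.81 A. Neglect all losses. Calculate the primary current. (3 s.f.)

I_p ≈ 0.621 A

V_A = 220 × 189/939 = 44.281 V; V_B = 220 × 35/939 = 8.2002 V.
P_out = V_A I_A + V_B I_B = 44.281×2.01 + 8.2002×5.81 = 89.005 + 47.643 = 136.65 W.
Ideal ⇒ P_in = P_out, so I_p = P_out/V_p = 136.65/220 = 0.621 A.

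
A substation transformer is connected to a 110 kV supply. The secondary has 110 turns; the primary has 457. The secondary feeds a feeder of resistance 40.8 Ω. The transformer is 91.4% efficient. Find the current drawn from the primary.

V_s = 110000 × 110/457 = 26477 V.
I_s = V_s/R = 26477/40.8 = 648.95 A.
P_out = V_s I_s = 26477 × 648.95 = 1.7182×10^7 W.
P_in = P_out/η = 1.7182×10^7/0.914 = 1.8799×10^7 W.
I_p = P_in/V_p = 1.8799×10^7/110000 = 171 A.

I_p ≈ 171 A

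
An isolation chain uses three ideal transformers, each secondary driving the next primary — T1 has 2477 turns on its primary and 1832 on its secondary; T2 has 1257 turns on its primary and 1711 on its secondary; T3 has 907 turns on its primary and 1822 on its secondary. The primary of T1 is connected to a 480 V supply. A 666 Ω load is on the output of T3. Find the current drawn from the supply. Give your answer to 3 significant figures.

After T1: V = 480.00 × 1832/2477 = 355.01 V.
After T2: V = 355.01 × 1711/1257 = 483.23 V.
After T3: V = 483.23 × 1822/907 = 970.73 V.
I_load = 970.73/666 = 1.4575 A, so P_out = 970.73 × 1.4575 = 1414.9 W.
All ideal ⇒ P_in = P_out, so I_supply = 1414.9/480 = 2.95 A.

I_supply ≈ 2.95 A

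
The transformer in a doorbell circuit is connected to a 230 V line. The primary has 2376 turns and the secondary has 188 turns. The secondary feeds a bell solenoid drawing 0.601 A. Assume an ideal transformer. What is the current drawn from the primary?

For an ideal transformer I_p N_p = I_s N_s, so I_p = 0.601 × 188/2376 = 0.0476 A.

I_p ≈ 0.0476 A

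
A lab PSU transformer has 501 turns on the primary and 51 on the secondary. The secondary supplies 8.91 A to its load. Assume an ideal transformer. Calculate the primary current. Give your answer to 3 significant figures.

For an ideal transformer I_p/I_s = N_s/N_p, so I_p = 8.91 × 51/501 = 0.907 A.

I_p ≈ 0.907 A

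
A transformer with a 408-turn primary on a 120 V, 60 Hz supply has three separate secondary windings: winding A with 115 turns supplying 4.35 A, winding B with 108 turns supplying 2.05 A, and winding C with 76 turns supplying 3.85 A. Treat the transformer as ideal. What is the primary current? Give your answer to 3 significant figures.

I_p ≈ 2.49 A

V_A = 120 × 115/408 = 33.824 V; V_B = 120 × 108/408 = 31.765 V; V_C = 120 × 76/408 = 22.353 V.
P_out = V_A I_A + V_B I_B + V_C I_C = 33.824×4.35 + 31.765×2.05 + 22.353×3.85 = 147.13 + 65.118 + 86.059 = 298.31 W.
Ideal ⇒ P_in = P_out, so I_p = P_out/V_p = 298.31/120 = 2.49 A.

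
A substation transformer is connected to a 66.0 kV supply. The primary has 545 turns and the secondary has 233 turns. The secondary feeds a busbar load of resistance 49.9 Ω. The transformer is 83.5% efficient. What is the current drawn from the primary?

I_p ≈ 290 A

V_s = 66000 × 233/545 = 28217 V.
I_s = V_s/R = 28217/49.9 = 565.46 A.
P_out = V_s I_s = 28217 × 565.46 = 1.5955×10^7 W.
P_in = P_out/η = 1.5955×10^7/0.835 = 1.9108×10^7 W.
I_p = P_in/V_p = 1.9108×10^7/66000 = 290 A.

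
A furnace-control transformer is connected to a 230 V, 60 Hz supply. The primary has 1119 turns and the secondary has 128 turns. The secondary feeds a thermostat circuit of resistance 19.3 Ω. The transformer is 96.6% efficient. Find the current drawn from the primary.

I_p ≈ 0.161 A

V_s = 230 × 128/1119 = 26.309 V.
I_s = V_s/R = 26.309/19.3 = 1.3632 A.
P_out = V_s I_s = 26.309 × 1.3632 = 35.864 W.
P_in = P_out/η = 35.864/0.966 = 37.126 W.
I_p = P_in/V_p = 37.126/230 = 0.161 A.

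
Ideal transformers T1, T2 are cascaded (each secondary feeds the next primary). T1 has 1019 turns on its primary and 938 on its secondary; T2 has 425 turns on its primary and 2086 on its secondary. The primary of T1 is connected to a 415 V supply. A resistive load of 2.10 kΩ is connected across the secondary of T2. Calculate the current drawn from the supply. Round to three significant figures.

I_supply ≈ 4.03 A

After T1: V = 415.00 × 938/1019 = 382.01 V.
After T2: V = 382.01 × 2086/425 = 1875.0 V.
I_load = 1875.0/2100 = 0.89286 A, so P_out = 1875.0 × 0.89286 = 1674.1 W.
All ideal ⇒ P_in = P_out, so I_supply = 1674.1/415 = 4.03 A.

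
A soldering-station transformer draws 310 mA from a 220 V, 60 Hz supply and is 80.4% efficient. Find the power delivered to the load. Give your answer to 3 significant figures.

P_in = V_p I_p = 220 × 0.310 = 68.200 W.
P_out = η P_in = 0.804 × 68.200 = 54.8 W.

P_out ≈ 54.8 W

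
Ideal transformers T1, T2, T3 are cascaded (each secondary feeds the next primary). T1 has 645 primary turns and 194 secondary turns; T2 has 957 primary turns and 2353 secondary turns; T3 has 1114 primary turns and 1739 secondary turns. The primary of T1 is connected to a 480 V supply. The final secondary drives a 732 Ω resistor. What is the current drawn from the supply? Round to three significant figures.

I_supply ≈ 0.874 A

After T1: V = 480.00 × 194/645 = 144.37 V.
After T2: V = 144.37 × 2353/957 = 354.97 V.
After T3: V = 354.97 × 1739/1114 = 554.12 V.
I_load = 554.12/732 = 0.75700 A, so P_out = 554.12 × 0.75700 = 419.47 W.
All ideal ⇒ P_in = P_out, so I_supply = 419.47/480 = 0.874 A.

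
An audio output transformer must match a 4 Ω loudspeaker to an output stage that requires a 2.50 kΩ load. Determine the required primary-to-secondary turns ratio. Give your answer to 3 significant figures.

N_p/N_s ≈ 25.0

Z_p/Z_s = (N_p/N_s)², so N_p/N_s = √(2500/4) = √625 = 25.0.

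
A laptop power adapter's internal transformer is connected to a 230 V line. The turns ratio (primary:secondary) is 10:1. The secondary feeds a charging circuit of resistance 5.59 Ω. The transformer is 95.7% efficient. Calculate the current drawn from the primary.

I_p ≈ 0.430 A

V_s = 230 × 1/10 = 23.000 V.
I_s = V_s/R = 23.000/5.59 = 4.1145 A.
P_out = V_s I_s = 23.000 × 4.1145 = 94.633 W.
P_in = P_out/η = 94.633/0.957 = 98.885 W.
I_p = P_in/V_p = 98.885/230 = 0.430 A.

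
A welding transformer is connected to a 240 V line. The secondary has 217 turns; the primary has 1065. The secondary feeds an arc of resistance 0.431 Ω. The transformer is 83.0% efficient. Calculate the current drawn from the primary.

V_s = 240 × 217/1065 = 48.901 V.
I_s = V_s/R = 48.901/0.431 = 113.46 A.
P_out = V_s I_s = 48.901 × 113.46 = 5548.4 W.
P_in = P_out/η = 5548.4/0.830 = 6684.8 W.
I_p = P_in/V_p = 6684.8/240 = 27.9 A.

I_p ≈ 27.9 A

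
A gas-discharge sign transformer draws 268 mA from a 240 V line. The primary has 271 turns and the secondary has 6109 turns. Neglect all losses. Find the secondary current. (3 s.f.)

I_s/I_p = N_p/N_s, so I_s = 0.268 × 271/6109 = 0.0119 A.

I_s ≈ 0.0119 A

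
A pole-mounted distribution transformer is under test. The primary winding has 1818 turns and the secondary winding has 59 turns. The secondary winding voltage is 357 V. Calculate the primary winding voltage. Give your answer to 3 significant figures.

V_p ≈ 11000 V

V_p/V_s = N_p/N_s, so V_p = 357 × 1818/59 = 11000 V.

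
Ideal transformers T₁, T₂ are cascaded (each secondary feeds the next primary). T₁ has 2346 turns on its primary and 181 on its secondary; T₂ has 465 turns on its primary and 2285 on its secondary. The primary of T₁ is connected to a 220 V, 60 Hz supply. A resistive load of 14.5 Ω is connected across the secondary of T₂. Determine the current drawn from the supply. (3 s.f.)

I_supply ≈ 2.18 A

After T₁: V = 220.00 × 181/2346 = 16.974 V.
After T₂: V = 16.974 × 2285/465 = 83.408 V.
I_load = 83.408/14.5 = 5.7523 A, so P_out = 83.408 × 5.7523 = 479.78 W.
All ideal ⇒ P_in = P_out, so I_supply = 479.78/220 = 2.18 A.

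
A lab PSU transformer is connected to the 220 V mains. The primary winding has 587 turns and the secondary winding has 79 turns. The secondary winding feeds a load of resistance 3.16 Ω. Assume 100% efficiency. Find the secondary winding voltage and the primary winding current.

V_s = V_p × N_s/N_p = 220 × 79/587 = 29.608 V.
I_s = V_s/R = 29.608/3.16 = 9.3697 A.
I_p = I_s × N_s/N_p = 9.3697 × 79/587 = 1.26 A.

V_s ≈ 29.6 V, I_p ≈ 1.26 A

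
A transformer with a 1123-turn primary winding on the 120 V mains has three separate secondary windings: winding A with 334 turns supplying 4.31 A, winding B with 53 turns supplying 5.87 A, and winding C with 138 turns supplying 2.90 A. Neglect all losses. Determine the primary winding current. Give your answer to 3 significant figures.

V_A = 120 × 334/1123 = 35.690 V; V_B = 120 × 53/1123 = 5.6634 V; V_C = 120 × 138/1123 = 14.746 V.
P_out = V_A I_A + V_B I_B + V_C I_C = 35.690×4.31 + 5.6634×5.87 + 14.746×2.90 = 153.82 + 33.244 + 42.764 = 229.83 W.
Ideal ⇒ P_in = P_out, so I_p = P_out/V_p = 229.83/120 = 1.92 A.

I_p ≈ 1.92 A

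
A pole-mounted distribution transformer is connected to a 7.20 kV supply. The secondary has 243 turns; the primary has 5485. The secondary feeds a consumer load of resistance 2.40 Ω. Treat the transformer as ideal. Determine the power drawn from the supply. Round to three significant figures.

V_s = V_p × N_s/N_p = 7200 × 243/5485 = 318.98 V.
I_s = V_s/R = 318.98/2.40 = 132.91 A.
I_p = I_s × N_s/N_p = 132.91 × 243/5485 = 5.8882 A.
P = V_p I_p = 7200 × 5.8882 = 42400 W.

P ≈ 42400 W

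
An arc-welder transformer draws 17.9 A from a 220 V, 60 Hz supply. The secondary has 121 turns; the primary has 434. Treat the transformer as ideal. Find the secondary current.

I_s/I_p = N_p/N_s, so I_s = 17.9 × 434/121 = 64.2 A.

I_s ≈ 64.2 A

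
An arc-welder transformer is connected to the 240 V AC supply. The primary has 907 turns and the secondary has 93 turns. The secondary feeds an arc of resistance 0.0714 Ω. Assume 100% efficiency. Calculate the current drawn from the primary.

I_p ≈ 35.3 A

V_s = V_p × N_s/N_p = 240 × 93/907 = 24.609 V.
I_s = V_s/R = 24.609/0.0714 = 344.66 A.
For an ideal transformer I_p N_p = I_s N_s, so I_p = 344.66 × 93/907 = 35.3 A.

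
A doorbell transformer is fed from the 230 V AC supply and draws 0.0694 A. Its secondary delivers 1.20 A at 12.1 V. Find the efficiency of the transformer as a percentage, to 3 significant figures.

P_in = 230 × 0.0694 = 15.9620 W.
P_out = 12.1 × 1.20 = 14.5200 W.
η = P_out/P_in = 14.5200/15.9620 = 0.910.

η ≈ 91.0%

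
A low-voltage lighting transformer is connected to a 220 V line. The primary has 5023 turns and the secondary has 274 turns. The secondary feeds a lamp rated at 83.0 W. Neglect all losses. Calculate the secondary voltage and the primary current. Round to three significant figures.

V_s = V_p × N_s/N_p = 220 × 274/5023 = 12.001 V.
I_s = P/V_s = 83.0/12.001 = 6.9162 A.
I_p = I_s × N_s/N_p = 6.9162 × 274/5023 = 0.377 A.

V_s ≈ 12.0 V, I_p ≈ 0.377 A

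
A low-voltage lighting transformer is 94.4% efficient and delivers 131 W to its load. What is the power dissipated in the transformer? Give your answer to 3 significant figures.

P_loss ≈ 7.77 W

P_in = P_out/η = 131/0.944 = 138.771 W.
P_loss = P_in − P_out = 138.771 − 131 = 7.77 W.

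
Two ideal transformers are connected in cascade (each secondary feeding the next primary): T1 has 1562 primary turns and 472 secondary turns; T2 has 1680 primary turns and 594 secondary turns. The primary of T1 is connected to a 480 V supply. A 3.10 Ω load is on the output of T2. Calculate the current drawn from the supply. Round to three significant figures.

I_supply ≈ 1.77 A

Secondary of T1: V = 480.00 × 472/1562 = 145.04 V.
Secondary of T2: V = 145.04 × 594/1680 = 51.284 V.
I_load = 51.284/3.10 = 16.543 A, so P_out = 51.284 × 16.543 = 848.39 W.
All ideal ⇒ P_in = P_out, so I_supply = 848.39/480 = 1.77 A.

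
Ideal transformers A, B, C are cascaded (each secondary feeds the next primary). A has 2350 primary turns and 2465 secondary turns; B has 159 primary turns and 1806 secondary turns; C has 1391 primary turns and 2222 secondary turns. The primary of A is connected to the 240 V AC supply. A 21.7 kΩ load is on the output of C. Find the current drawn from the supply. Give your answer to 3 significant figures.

I_supply ≈ 4.01 A

After A: V = 240.00 × 2465/2350 = 251.74 V.
After B: V = 251.74 × 1806/159 = 2859.4 V.
After C: V = 2859.4 × 2222/1391 = 4567.7 V.
I_load = 4567.7/21700 = 0.21049 A, so P_out = 4567.7 × 0.21049 = 961.47 W.
All ideal ⇒ P_in = P_out, so I_supply = 961.47/240 = 4.01 A.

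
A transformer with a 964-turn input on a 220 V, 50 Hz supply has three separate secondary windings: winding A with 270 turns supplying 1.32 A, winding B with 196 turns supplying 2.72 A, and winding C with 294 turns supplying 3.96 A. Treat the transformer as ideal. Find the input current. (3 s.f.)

I_in ≈ 2.13 A

V_A = 220 × 270/964 = 61.618 V; V_B = 220 × 196/964 = 44.730 V; V_C = 220 × 294/964 = 67.095 V.
P_out = V_A I_A + V_B I_B + V_C I_C = 61.618×1.32 + 44.730×2.72 + 67.095×3.96 = 81.336 + 121.67 + 265.70 = 468.70 W.
Ideal ⇒ P_in = P_out, so I_in = P_out/V_in = 468.70/220 = 2.13 A.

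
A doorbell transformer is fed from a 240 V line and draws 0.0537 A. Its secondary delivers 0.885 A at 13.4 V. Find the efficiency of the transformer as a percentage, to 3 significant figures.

P_in = 240 × 0.0537 = 12.8880 W.
P_out = 13.4 × 0.885 = 11.8590 W.
η = P_out/P_in = 11.8590/12.8880 = 0.920.

η ≈ 92.0%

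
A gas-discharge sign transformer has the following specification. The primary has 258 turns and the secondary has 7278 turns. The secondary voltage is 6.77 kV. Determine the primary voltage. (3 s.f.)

V_p/V_s = N_p/N_s, so V_p = 6770 × 258/7278 = 240 V.

V_p ≈ 240 V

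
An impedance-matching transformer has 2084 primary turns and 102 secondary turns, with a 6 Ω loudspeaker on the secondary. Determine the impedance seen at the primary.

Z_p ≈ 2500 Ω

Z_p = (N_p/N_s)² × Z_s = (2084/102)² × 6 = 2500 Ω.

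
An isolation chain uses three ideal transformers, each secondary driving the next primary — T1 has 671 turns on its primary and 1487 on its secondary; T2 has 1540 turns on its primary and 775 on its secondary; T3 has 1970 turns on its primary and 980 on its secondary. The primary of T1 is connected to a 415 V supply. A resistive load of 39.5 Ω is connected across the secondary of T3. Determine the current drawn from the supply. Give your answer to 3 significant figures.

Secondary of T1: V = 415.00 × 1487/671 = 919.68 V.
Secondary of T2: V = 919.68 × 775/1540 = 462.83 V.
Secondary of T3: V = 462.83 × 980/1970 = 230.24 V.
I_load = 230.24/39.5 = 5.8288 A, so P_out = 230.24 × 5.8288 = 1342.0 W.
All ideal ⇒ P_in = P_out, so I_supply = 1342.0/415 = 3.23 A.

I_supply ≈ 3.23 A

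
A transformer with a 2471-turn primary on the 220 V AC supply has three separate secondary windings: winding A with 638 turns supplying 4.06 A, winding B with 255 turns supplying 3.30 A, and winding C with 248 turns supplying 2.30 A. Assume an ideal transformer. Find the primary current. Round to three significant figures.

I_p ≈ 1.62 A

V_A = 220 × 638/2471 = 56.803 V; V_B = 220 × 255/2471 = 22.703 V; V_C = 220 × 248/2471 = 22.080 V.
P_out = V_A I_A + V_B I_B + V_C I_C = 56.803×4.06 + 22.703×3.30 + 22.080×2.30 = 230.62 + 74.921 + 50.784 = 356.33 W.
Ideal ⇒ P_in = P_out, so I_p = P_out/V_p = 356.33/220 = 1.62 A.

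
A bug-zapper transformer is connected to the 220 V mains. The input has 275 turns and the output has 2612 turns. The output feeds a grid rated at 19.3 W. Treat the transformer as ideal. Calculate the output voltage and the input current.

V_out = V_in × N_out/N_in = 220 × 2612/275 = 2089.6 V.
I_out = P/V_out = 19.3/2089.6 = 0.0092362 A.
I_in = I_out × N_out/N_in = 0.0092362 × 2612/275 = 0.0877 A.

V_out ≈ 2090 V, I_in ≈ 0.0877 A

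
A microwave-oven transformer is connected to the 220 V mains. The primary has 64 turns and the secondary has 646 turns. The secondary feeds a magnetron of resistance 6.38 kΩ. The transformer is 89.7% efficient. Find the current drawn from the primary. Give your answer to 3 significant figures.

I_p ≈ 3.92 A

V_s = 220 × 646/64 = 2220.6 V.
I_s = V_s/R = 2220.6/6380 = 0.34806 A.
P_out = V_s I_s = 2220.6 × 0.34806 = 772.91 W.
P_in = P_out/η = 772.91/0.897 = 861.66 W.
I_p = P_in/V_p = 861.66/220 = 3.92 A.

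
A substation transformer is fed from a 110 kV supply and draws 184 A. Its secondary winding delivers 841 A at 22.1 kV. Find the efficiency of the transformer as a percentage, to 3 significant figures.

η ≈ 91.8%

P_in = 110000 × 184 = 2.02400×10^7 W.
P_out = 22100 × 841 = 1.85861×10^7 W.
η = P_out/P_in = 1.85861×10^7/(2.02400×10^7) = 0.918.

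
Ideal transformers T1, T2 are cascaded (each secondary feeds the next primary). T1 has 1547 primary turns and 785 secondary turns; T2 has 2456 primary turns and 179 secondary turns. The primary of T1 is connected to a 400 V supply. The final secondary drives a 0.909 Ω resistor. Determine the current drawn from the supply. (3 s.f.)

After T1: V = 400.00 × 785/1547 = 202.97 V.
After T2: V = 202.97 × 179/2456 = 14.793 V.
I_load = 14.793/0.909 = 16.274 A, so P_out = 14.793 × 16.274 = 240.75 W.
All ideal ⇒ P_in = P_out, so I_supply = 240.75/400 = 0.602 A.

I_supply ≈ 0.602 A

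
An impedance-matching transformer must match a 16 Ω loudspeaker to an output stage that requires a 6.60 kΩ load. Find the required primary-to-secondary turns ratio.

Z_p/Z_s = (N_p/N_s)², so N_p/N_s = √(6600/16) = √412 = 20.3.

N_p/N_s ≈ 20.3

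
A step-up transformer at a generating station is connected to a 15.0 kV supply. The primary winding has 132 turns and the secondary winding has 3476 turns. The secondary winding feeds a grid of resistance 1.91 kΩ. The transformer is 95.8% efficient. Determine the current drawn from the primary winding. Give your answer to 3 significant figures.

V_s = 15000 × 3476/132 = 395000 V.
I_s = V_s/R = 395000/1910 = 206.81 A.
P_out = V_s I_s = 395000 × 206.81 = 8.1688×10^7 W.
P_in = P_out/η = 8.1688×10^7/0.958 = 8.5270×10^7 W.
I_p = P_in/V_p = 8.5270×10^7/15000 = 5680 A.

I_p ≈ 5680 A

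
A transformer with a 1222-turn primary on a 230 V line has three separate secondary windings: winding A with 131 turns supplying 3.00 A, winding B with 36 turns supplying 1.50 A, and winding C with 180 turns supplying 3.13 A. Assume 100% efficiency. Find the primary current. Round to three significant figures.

V_A = 230 × 131/1222 = 24.656 V; V_B = 230 × 36/1222 = 6.7758 V; V_C = 230 × 180/1222 = 33.879 V.
P_out = V_A I_A + V_B I_B + V_C I_C = 24.656×3.00 + 6.7758×1.50 + 33.879×3.13 = 73.969 + 10.164 + 106.04 = 190.17 W.
Ideal ⇒ P_in = P_out, so I_p = P_out/V_p = 190.17/230 = 0.827 A.

I_p ≈ 0.827 A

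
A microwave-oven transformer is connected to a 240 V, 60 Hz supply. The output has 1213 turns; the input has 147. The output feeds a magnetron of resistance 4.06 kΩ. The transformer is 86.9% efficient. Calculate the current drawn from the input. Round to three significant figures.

V_out = 240 × 1213/147 = 1980.4 V.
I_out = V_out/R = 1980.4/4060 = 0.48779 A.
P_out = V_out I_out = 1980.4 × 0.48779 = 966.01 W.
P_in = P_out/η = 966.01/0.869 = 1111.6 W.
I_in = P_in/V_in = 1111.6/240 = 4.63 A.

I_in ≈ 4.63 A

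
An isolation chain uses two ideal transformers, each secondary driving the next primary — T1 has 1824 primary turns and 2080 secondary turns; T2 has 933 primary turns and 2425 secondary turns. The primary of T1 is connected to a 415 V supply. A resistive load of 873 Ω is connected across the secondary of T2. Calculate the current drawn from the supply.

After T1: V = 415.00 × 2080/1824 = 473.25 V.
After T2: V = 473.25 × 2425/933 = 1230.0 V.
I_load = 1230.0/873 = 1.4090 A, so P_out = 1230.0 × 1.4090 = 1733.1 W.
All ideal ⇒ P_in = P_out, so I_supply = 1733.1/415 = 4.18 A.

I_supply ≈ 4.18 A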